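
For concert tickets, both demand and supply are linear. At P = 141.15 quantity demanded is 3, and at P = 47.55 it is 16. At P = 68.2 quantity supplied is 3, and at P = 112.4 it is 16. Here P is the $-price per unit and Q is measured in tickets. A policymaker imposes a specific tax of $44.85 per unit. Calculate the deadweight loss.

Demand slope = (47.55 − 141.15)/(16 − 3) = −7.2, so P = 162.75 − 7.2Q.
Supply slope = (112.4 − 68.2)/(16 − 3) = 3.4, so P = 58 + 3.4Q.
Competitive equilibrium: 162.75 − 7.2Q = 58 + 3.4Q → Q* = 9.8821, P* = 91.5991.
With the tax, the buyer price exceeds the seller price by 44.85: (162.75 − 7.2Q) − (58 + 3.4Q) = 44.85 → Q' = 5.6509.
ΔQ = 9.8821 − 5.6509 = 4.2312; the wedge equals the tax, 44.85.
DWL = ½ × 4.2312 × 44.85 = $94.88.

$94.88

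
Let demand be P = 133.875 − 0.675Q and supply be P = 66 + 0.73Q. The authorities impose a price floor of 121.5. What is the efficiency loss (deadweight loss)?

631.25

Competitive equilibrium: 133.875 − 0.675Q = 66 + 0.73Q → Q* = 48.3096, P* = 101.266.
At the floor P = 121.5, quantity demanded = (133.875 − 121.5)/0.675 = 18.3333.
Sellers' marginal cost at Q' = 18.3333: 66 + 0.73·18.3333 = 79.3833.
ΔQ = 48.3096 − 18.3333 = 29.9763; wedge = 121.5 − 79.3833 = 42.1167.
Welfare loss = ½ × 29.9763 × 42.1167 = 631.25.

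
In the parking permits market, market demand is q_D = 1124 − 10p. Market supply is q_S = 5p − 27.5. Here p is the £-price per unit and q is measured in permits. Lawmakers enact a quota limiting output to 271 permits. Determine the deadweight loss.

£1092.27

In inverse form: demand p = 112.4 − 0.1q, supply p = 5.5 + 0.2q.
Competitive equilibrium: 112.4 − 0.1q = 5.5 + 0.2q → q* = 356.3333, p* = 76.7667.
At q = 271: demand price = 112.4 − 0.1·271 = 85.3; supply price = 5.5 + 0.2·271 = 59.7.
Δq = 356.3333 − 271 = 85.3333; wedge = 85.3 − 59.7 = 25.6.
DWL = ½ × 85.3333 × 25.6 = £1092.27.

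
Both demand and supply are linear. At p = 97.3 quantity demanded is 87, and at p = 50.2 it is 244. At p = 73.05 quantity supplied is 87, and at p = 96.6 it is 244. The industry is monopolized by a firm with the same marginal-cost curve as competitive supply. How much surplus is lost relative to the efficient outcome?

714.59

Demand slope = (50.2 − 97.3)/(244 − 87) = −0.3, so p = 123.4 − 0.3q.
Supply slope = (96.6 − 73.05)/(244 − 87) = 0.15, so p = 60 + 0.15q.
Competitive equilibrium: 123.4 − 0.3q = 60 + 0.15q → q* = 140.8889, p* = 81.1333.
Marginal revenue: MR = 123.4 − 0.6q. Set MR = MC: 123.4 − 0.6q = 60 + 0.15q → q_m = 84.5333.
Price p_m = 123.4 − 0.3·84.5333 = 98.04; MC(q_m) = 60 + 0.15·84.5333 = 72.68.
Competitive q* = 140.8889, so Δq = 56.3556; wedge = 98.04 − 72.68 = 25.36.
The triangle = ½ × 56.3556 × 25.36 = 714.59.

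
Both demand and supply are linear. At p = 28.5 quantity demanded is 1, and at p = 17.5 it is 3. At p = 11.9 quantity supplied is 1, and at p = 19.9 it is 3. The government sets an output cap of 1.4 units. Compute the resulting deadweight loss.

8.62

Demand slope = (17.5 − 28.5)/(3 − 1) = −5.5, so p = 34 − 5.5q.
Supply slope = (19.9 − 11.9)/(3 − 1) = 4, so p = 7.9 + 4q.
Competitive equilibrium: 34 − 5.5q = 7.9 + 4q → q* = 2.7474, p* = 18.8895.
At q = 1.4: demand price = 34 − 5.5·1.4 = 26.3; supply price = 7.9 + 4·1.4 = 13.5.
Δq = 2.7474 − 1.4 = 1.3474; wedge = 26.3 − 13.5 = 12.8.
Deadweight loss = ½ × 1.3474 × 12.8 = 8.62.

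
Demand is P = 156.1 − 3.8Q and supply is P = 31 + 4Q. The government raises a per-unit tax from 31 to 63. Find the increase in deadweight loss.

192.82

Competitive equilibrium: 156.1 − 3.8Q = 31 + 4Q → Q* = 16.0385, P* = 95.1538.
For a per-unit tax t: ΔQ = t/7.8, so DWL = ½·t·(t/7.8) = t²/15.6.
At t = 31: DWL = 61.603. At t = 63: DWL = 254.423.
Increase = 254.423 − 61.603 = 192.82.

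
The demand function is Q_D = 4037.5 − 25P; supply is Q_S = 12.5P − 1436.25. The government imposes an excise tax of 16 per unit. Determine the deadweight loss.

In inverse form: demand P = 161.5 − 0.04Q, supply P = 114.9 + 0.08Q.
Competitive equilibrium: 161.5 − 0.04Q = 114.9 + 0.08Q → Q* = 388.3333, P* = 145.9667.
With the tax, the buyer price exceeds the seller price by 16: (161.5 − 0.04Q) − (114.9 + 0.08Q) = 16 → Q' = 255.
ΔQ = 388.3333 − 255 = 133.3333; the wedge equals the tax, 16.
DWL = ½ × 133.3333 × 16 = 1066.67.

1066.67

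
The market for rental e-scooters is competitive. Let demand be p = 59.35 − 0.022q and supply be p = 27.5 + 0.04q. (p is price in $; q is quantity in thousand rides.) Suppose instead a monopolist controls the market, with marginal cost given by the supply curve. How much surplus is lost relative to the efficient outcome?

$561.16 thousand

Competitive equilibrium: 59.35 − 0.022q = 27.5 + 0.04q → q* = 513.70968, p* = 48.04839.
Marginal revenue: MR = 59.35 − 0.044q. Set MR = MC: 59.35 − 0.044q = 27.5 + 0.04q → q_m = 379.16667.
Price p_m = 59.35 − 0.022·379.16667 = 51.00833; MC(q_m) = 27.5 + 0.04·379.16667 = 42.66667.
Competitive q* = 513.70968, so Δq = 134.54301; wedge = 51.00833 − 42.66667 = 8.34166.
DWL = ½ × 134.54301 × 8.34166 = $561.16 thousand.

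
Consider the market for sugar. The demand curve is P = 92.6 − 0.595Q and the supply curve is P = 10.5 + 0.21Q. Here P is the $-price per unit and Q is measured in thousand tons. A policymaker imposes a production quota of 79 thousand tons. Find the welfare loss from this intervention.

$212.69 thousand

Competitive equilibrium: 92.6 − 0.595Q = 10.5 + 0.21Q → Q* = 101.9876, P* = 31.9174.
At Q = 79: demand price = 92.6 − 0.595·79 = 45.595; supply price = 10.5 + 0.21·79 = 27.09.
ΔQ = 101.9876 − 79 = 22.9876; wedge = 45.595 − 27.09 = 18.505.
Welfare loss = ½ × 22.9876 × 18.505 = $212.69 thousand.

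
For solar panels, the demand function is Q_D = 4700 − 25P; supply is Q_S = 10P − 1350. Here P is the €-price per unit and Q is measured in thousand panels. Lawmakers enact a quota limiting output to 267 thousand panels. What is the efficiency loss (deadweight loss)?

€871.37 thousand

In inverse form: demand P = 188 − 0.04Q, supply P = 135 + 0.1Q.
Competitive equilibrium: 188 − 0.04Q = 135 + 0.1Q → Q* = 378.5714, P* = 172.8571.
At Q = 267: demand price = 188 − 0.04·267 = 177.32; supply price = 135 + 0.1·267 = 161.7.
ΔQ = 378.5714 − 267 = 111.5714; wedge = 177.32 − 161.7 = 15.62.
DWL = ½ × 111.5714 × 15.62 = €871.37 thousand.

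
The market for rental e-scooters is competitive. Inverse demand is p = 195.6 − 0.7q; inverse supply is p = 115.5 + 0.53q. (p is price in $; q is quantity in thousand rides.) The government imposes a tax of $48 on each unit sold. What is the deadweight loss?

Competitive equilibrium: 195.6 − 0.7q = 115.5 + 0.53q → q* = 65.122, p* = 150.0146.
With the tax, the buyer price exceeds the seller price by 48: (195.6 − 0.7q) − (115.5 + 0.53q) = 48 → q' = 26.0976.
Δq = 65.122 − 26.0976 = 39.0244; the wedge equals the tax, 48.
The triangle = ½ × 39.0244 × 48 = $936.59 thousand.

$936.59 thousand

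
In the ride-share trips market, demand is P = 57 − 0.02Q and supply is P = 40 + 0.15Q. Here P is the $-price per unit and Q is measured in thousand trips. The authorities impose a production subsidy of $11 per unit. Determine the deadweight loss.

$355.88 thousand

Competitive equilibrium: 57 − 0.02Q = 40 + 0.15Q → Q* = 100, P* = 55.
The subsidy lowers effective supply by 11: P = 29 + 0.15Q.
New quantity: 57 − 0.02Q = 29 + 0.15Q → Q' = 164.7059.
Overproduction ΔQ = 164.7059 − 100 = 64.7059; wedge = subsidy = 11.
Welfare loss = ½ × 64.7059 × 11 = $355.88 thousand.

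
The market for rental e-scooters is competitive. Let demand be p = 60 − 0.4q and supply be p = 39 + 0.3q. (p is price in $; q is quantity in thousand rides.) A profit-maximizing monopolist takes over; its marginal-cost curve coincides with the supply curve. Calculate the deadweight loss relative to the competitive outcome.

Competitive equilibrium: 60 − 0.4q = 39 + 0.3q → q* = 30, p* = 48.
Marginal revenue: MR = 60 − 0.8q. Set MR = MC: 60 − 0.8q = 39 + 0.3q → q_m = 19.0909.
Price p_m = 60 − 0.4·19.0909 = 52.3636; MC(q_m) = 39 + 0.3·19.0909 = 44.7273.
Competitive q* = 30, so Δq = 10.9091; wedge = 52.3636 − 44.7273 = 7.6363.
Welfare loss = ½ × 10.9091 × 7.6363 = $41.65 thousand.

$41.65 thousand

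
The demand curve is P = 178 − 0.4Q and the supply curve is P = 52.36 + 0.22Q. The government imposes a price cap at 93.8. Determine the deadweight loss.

Competitive equilibrium: 178 − 0.4Q = 52.36 + 0.22Q → Q* = 202.6452, P* = 96.9419.
At the ceiling P = 93.8, quantity supplied = (93.8 − 52.36)/0.22 = 188.3636.
Willingness to pay at Q' = 188.3636: 178 − 0.4·188.3636 = 102.6546.
ΔQ = 202.6452 − 188.3636 = 14.2816; wedge = 102.6546 − 93.8 = 8.8546.
The triangle = ½ × 14.2816 × 8.8546 = 63.23.

63.23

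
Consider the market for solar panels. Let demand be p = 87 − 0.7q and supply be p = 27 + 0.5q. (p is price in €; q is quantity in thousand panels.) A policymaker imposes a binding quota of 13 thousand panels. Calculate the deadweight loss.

€821.40 thousand

Competitive equilibrium: 87 − 0.7q = 27 + 0.5q → q* = 50, p* = 52.
At q = 13: demand price = 87 − 0.7·13 = 77.9; supply price = 27 + 0.5·13 = 33.5.
Δq = 50 − 13 = 37; wedge = 77.9 − 33.5 = 44.4.
DWL = ½ × 37 × 44.4 = €821.40 thousand.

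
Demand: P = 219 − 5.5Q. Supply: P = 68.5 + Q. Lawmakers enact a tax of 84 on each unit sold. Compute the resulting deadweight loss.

Competitive equilibrium: 219 − 5.5Q = 68.5 + Q → Q* = 23.1538, P* = 91.6538.
With the tax, the buyer price exceeds the seller price by 84: (219 − 5.5Q) − (68.5 + Q) = 84 → Q' = 10.2308.
ΔQ = 23.1538 − 10.2308 = 12.923; the wedge equals the tax, 84.
Welfare loss = ½ × 12.923 × 84 = 542.77.

542.77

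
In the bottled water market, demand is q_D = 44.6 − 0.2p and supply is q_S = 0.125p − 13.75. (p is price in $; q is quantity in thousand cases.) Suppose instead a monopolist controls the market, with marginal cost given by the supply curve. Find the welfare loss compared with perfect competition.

In inverse form: demand p = 223 − 5q, supply p = 110 + 8q.
Competitive equilibrium: 223 − 5q = 110 + 8q → q* = 8.6923, p* = 179.5385.
Marginal revenue: MR = 223 − 10q. Set MR = MC: 223 − 10q = 110 + 8q → q_m = 6.2778.
Price p_m = 223 − 5·6.2778 = 191.611; MC(q_m) = 110 + 8·6.2778 = 160.2224.
Competitive q* = 8.6923, so Δq = 2.4145; wedge = 191.611 − 160.2224 = 31.3886.
Welfare loss = ½ × 2.4145 × 31.3886 = $37.89 thousand.

$37.89 thousand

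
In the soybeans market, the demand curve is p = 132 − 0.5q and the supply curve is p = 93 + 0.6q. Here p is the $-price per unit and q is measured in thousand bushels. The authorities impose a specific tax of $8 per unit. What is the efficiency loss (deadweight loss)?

Competitive equilibrium: 132 − 0.5q = 93 + 0.6q → q* = 35.4545, p* = 114.2727.
With the tax, the buyer price exceeds the seller price by 8: (132 − 0.5q) − (93 + 0.6q) = 8 → q' = 28.1818.
Δq = 35.4545 − 28.1818 = 7.2727; the wedge equals the tax, 8.
The triangle = ½ × 7.2727 × 8 = $29.09 thousand.

$29.09 thousand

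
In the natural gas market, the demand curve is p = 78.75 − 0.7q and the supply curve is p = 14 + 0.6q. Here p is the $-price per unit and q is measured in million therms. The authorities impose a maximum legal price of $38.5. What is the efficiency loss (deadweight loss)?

Competitive equilibrium: 78.75 − 0.7q = 14 + 0.6q → q* = 49.8077, p* = 43.8846.
At the ceiling p = 38.5, quantity supplied = (38.5 − 14)/0.6 = 40.8333.
Willingness to pay at q' = 40.8333: 78.75 − 0.7·40.8333 = 50.1667.
Δq = 49.8077 − 40.8333 = 8.9744; wedge = 50.1667 − 38.5 = 11.6667.
Welfare loss = ½ × 8.9744 × 11.6667 = $52.35 million.

$52.35 million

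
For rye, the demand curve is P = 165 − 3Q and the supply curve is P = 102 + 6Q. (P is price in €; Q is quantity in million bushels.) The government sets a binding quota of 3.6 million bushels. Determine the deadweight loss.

Competitive equilibrium: 165 − 3Q = 102 + 6Q → Q* = 7, P* = 144.
At Q = 3.6: demand price = 165 − 3·3.6 = 154.2; supply price = 102 + 6·3.6 = 123.6.
ΔQ = 7 − 3.6 = 3.4; wedge = 154.2 − 123.6 = 30.6.
The triangle = ½ × 3.4 × 30.6 = €52.02 million.

€52.02 million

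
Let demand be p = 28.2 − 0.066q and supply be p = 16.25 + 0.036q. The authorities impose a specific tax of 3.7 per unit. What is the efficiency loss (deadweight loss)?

Competitive equilibrium: 28.2 − 0.066q = 16.25 + 0.036q → q* = 117.1569, p* = 20.4676.
With the tax, the buyer price exceeds the seller price by 3.7: (28.2 − 0.066q) − (16.25 + 0.036q) = 3.7 → q' = 80.8824.
Δq = 117.1569 − 80.8824 = 36.2745; the wedge equals the tax, 3.7.
The triangle = ½ × 36.2745 × 3.7 = 67.11.

67.11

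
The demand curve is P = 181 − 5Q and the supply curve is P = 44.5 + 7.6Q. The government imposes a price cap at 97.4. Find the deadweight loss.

Competitive equilibrium: 181 − 5Q = 44.5 + 7.6Q → Q* = 10.8333, P* = 126.8333.
At the ceiling P = 97.4, quantity supplied = (97.4 − 44.5)/7.6 = 6.9605.
Willingness to pay at Q' = 6.9605: 181 − 5·6.9605 = 146.1975.
ΔQ = 10.8333 − 6.9605 = 3.8728; wedge = 146.1975 − 97.4 = 48.7975.
The triangle = ½ × 3.8728 × 48.7975 = 94.49.

94.49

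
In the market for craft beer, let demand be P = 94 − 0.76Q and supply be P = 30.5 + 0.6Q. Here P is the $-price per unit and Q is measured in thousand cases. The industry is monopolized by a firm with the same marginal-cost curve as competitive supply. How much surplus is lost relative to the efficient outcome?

$190.52 thousand

Competitive equilibrium: 94 − 0.76Q = 30.5 + 0.6Q → Q* = 46.6912, P* = 58.5147.
Marginal revenue: MR = 94 − 1.52Q. Set MR = MC: 94 − 1.52Q = 30.5 + 0.6Q → Q_m = 29.9528.
Price P_m = 94 − 0.76·29.9528 = 71.2359; MC(Q_m) = 30.5 + 0.6·29.9528 = 48.4717.
Competitive Q* = 46.6912, so ΔQ = 16.7384; wedge = 71.2359 − 48.4717 = 22.7642.
DWL = ½ × 16.7384 × 22.7642 = $190.52 thousand.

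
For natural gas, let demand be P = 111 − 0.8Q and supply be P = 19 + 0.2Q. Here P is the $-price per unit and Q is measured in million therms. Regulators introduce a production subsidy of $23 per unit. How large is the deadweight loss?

$264.50 million

Competitive equilibrium: 111 − 0.8Q = 19 + 0.2Q → Q* = 92, P* = 37.4.
The subsidy lowers effective supply by 23: P = 0.2Q − 4.
New quantity: 111 − 0.8Q = 0.2Q − 4 → Q' = 115.
Overproduction ΔQ = 115 − 92 = 23; wedge = subsidy = 23.
The triangle = ½ × 23 × 23 = $264.50 million.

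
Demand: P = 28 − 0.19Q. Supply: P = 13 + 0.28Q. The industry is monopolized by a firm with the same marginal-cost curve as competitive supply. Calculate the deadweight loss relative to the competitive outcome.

19.84

Competitive equilibrium: 28 − 0.19Q = 13 + 0.28Q → Q* = 31.9149, P* = 21.9362.
Marginal revenue: MR = 28 − 0.38Q. Set MR = MC: 28 − 0.38Q = 13 + 0.28Q → Q_m = 22.7273.
Price P_m = 28 − 0.19·22.7273 = 23.6818; MC(Q_m) = 13 + 0.28·22.7273 = 19.3636.
Competitive Q* = 31.9149, so ΔQ = 9.1876; wedge = 23.6818 − 19.3636 = 4.3182.
Deadweight loss = ½ × 9.1876 × 4.3182 = 19.84.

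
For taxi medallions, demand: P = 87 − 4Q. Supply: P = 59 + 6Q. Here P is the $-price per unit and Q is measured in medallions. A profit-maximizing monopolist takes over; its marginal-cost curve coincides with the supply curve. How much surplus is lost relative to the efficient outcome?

Competitive equilibrium: 87 − 4Q = 59 + 6Q → Q* = 2.8, P* = 75.8.
Marginal revenue: MR = 87 − 8Q. Set MR = MC: 87 − 8Q = 59 + 6Q → Q_m = 2.
Price P_m = 87 − 4·2 = 79; MC(Q_m) = 59 + 6·2 = 71.
Competitive Q* = 2.8, so ΔQ = 0.8; wedge = 79 − 71 = 8.
DWL = ½ × 0.8 × 8 = $3.20.

$3.20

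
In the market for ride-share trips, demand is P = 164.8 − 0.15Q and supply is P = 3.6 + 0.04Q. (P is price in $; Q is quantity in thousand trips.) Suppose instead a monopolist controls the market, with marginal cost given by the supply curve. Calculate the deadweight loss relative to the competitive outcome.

$13309.79 thousand

Competitive equilibrium: 164.8 − 0.15Q = 3.6 + 0.04Q → Q* = 848.42105, P* = 37.53684.
Marginal revenue: MR = 164.8 − 0.3Q. Set MR = MC: 164.8 − 0.3Q = 3.6 + 0.04Q → Q_m = 474.11765.
Price P_m = 164.8 − 0.15·474.11765 = 93.68235; MC(Q_m) = 3.6 + 0.04·474.11765 = 22.56471.
Competitive Q* = 848.42105, so ΔQ = 374.3034; wedge = 93.68235 − 22.56471 = 71.11764.
Welfare loss = ½ × 374.3034 × 71.11764 = $13309.79 thousand.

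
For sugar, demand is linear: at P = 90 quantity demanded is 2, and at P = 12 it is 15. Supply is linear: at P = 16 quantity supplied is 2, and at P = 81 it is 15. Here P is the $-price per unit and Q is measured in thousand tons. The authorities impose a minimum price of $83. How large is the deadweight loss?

$170.06 thousand

Demand slope = (12 − 90)/(15 − 2) = −6, so P = 102 − 6Q.
Supply slope = (81 − 16)/(15 − 2) = 5, so P = 6 + 5Q.
Competitive equilibrium: 102 − 6Q = 6 + 5Q → Q* = 8.7273, P* = 49.6364.
At the floor P = 83, quantity demanded = (102 − 83)/6 = 3.1667.
Sellers' marginal cost at Q' = 3.1667: 6 + 5·3.1667 = 21.8335.
ΔQ = 8.7273 − 3.1667 = 5.5606; wedge = 83 − 21.8335 = 61.1665.
Welfare loss = ½ × 5.5606 × 61.1665 = $170.06 thousand.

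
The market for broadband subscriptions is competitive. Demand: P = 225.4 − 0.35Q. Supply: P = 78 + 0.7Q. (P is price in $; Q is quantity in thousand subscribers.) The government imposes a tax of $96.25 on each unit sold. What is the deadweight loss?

Competitive equilibrium: 225.4 − 0.35Q = 78 + 0.7Q → Q* = 140.381, P* = 176.2667.
With the tax, the buyer price exceeds the seller price by 96.25: (225.4 − 0.35Q) − (78 + 0.7Q) = 96.25 → Q' = 48.7143.
ΔQ = 140.381 − 48.7143 = 91.6667; the wedge equals the tax, 96.25.
Welfare loss = ½ × 91.6667 × 96.25 = $4411.46 thousand.

$4411.46 thousand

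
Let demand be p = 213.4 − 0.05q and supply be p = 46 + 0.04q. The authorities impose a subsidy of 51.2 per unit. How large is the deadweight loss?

Competitive equilibrium: 213.4 − 0.05q = 46 + 0.04q → q* = 1860, p* = 120.4.
The subsidy lowers effective supply by 51.2: p = 0.04q − 5.2.
New quantity: 213.4 − 0.05q = 0.04q − 5.2 → q' = 2428.8889.
Overproduction Δq = 2428.8889 − 1860 = 568.8889; wedge = subsidy = 51.2.
The triangle = ½ × 568.8889 × 51.2 = 14563.56.

14563.56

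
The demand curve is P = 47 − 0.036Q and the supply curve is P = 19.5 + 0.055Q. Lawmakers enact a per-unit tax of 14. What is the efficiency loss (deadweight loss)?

1076.92

Competitive equilibrium: 47 − 0.036Q = 19.5 + 0.055Q → Q* = 302.1978, P* = 36.1209.
With the tax, the buyer price exceeds the seller price by 14: (47 − 0.036Q) − (19.5 + 0.055Q) = 14 → Q' = 148.3516.
ΔQ = 302.1978 − 148.3516 = 153.8462; the wedge equals the tax, 14.
The triangle = ½ × 153.8462 × 14 = 1076.92.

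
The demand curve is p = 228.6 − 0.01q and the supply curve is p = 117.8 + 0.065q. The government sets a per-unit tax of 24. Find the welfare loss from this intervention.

3840

Competitive equilibrium: 228.6 − 0.01q = 117.8 + 0.065q → q* = 1477.3333, p* = 213.8267.
With the tax, the buyer price exceeds the seller price by 24: (228.6 − 0.01q) − (117.8 + 0.065q) = 24 → q' = 1157.3333.
Δq = 1477.3333 − 1157.3333 = 320; the wedge equals the tax, 24.
Welfare loss = ½ × 320 × 24 = 3840.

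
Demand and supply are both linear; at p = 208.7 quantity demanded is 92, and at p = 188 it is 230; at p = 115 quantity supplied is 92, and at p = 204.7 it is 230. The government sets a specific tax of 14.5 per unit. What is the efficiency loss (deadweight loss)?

131.41

Demand slope = (188 − 208.7)/(230 − 92) = −0.15, so p = 222.5 − 0.15q.
Supply slope = (204.7 − 115)/(230 − 92) = 0.65, so p = 55.2 + 0.65q.
Competitive equilibrium: 222.5 − 0.15q = 55.2 + 0.65q → q* = 209.125, p* = 191.1313.
With the tax, the buyer price exceeds the seller price by 14.5: (222.5 − 0.15q) − (55.2 + 0.65q) = 14.5 → q' = 191.
Δq = 209.125 − 191 = 18.125; the wedge equals the tax, 14.5.
Welfare loss = ½ × 18.125 × 14.5 = 131.41.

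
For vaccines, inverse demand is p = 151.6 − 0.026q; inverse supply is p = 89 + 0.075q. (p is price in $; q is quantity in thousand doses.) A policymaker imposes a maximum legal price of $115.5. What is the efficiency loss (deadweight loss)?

$3585.78 thousand

Competitive equilibrium: 151.6 − 0.026q = 89 + 0.075q → q* = 619.802, p* = 135.4851.
At the ceiling p = 115.5, quantity supplied = (115.5 − 89)/0.075 = 353.3333.
Willingness to pay at q' = 353.3333: 151.6 − 0.026·353.3333 = 142.4133.
Δq = 619.802 − 353.3333 = 266.4687; wedge = 142.4133 − 115.5 = 26.9133.
Deadweight loss = ½ × 266.4687 × 26.9133 = $3585.78 thousand.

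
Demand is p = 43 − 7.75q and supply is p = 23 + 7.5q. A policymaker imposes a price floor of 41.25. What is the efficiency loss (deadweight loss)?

8.99

Competitive equilibrium: 43 − 7.75q = 23 + 7.5q → q* = 1.3115, p* = 32.8361.
At the floor p = 41.25, quantity demanded = (43 − 41.25)/7.75 = 0.2258.
Sellers' marginal cost at q' = 0.2258: 23 + 7.5·0.2258 = 24.6935.
Δq = 1.3115 − 0.2258 = 1.0857; wedge = 41.25 − 24.6935 = 16.5565.
Welfare loss = ½ × 1.0857 × 16.5565 = 8.99.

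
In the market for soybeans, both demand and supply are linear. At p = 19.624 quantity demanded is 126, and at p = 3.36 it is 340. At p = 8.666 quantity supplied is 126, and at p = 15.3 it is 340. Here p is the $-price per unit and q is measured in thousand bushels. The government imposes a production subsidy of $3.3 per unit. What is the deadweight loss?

Demand slope = (3.36 − 19.624)/(340 − 126) = −0.076, so p = 29.2 − 0.076q.
Supply slope = (15.3 − 8.666)/(340 − 126) = 0.031, so p = 4.76 + 0.031q.
Competitive equilibrium: 29.2 − 0.076q = 4.76 + 0.031q → q* = 228.4112, p* = 11.8407.
The subsidy lowers effective supply by 3.3: p = 1.46 + 0.031q.
New quantity: 29.2 − 0.076q = 1.46 + 0.031q → q' = 259.2523.
Overproduction Δq = 259.2523 − 228.4112 = 30.8411; wedge = subsidy = 3.3.
The triangle = ½ × 30.8411 × 3.3 = $50.89 thousand.

$50.89 thousand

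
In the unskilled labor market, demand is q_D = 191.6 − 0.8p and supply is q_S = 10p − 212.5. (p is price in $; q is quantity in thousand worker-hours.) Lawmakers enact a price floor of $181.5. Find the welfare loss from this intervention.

In inverse form: demand p = 239.5 − 1.25q, supply p = 21.25 + 0.1q.
Competitive equilibrium: 239.5 − 1.25q = 21.25 + 0.1q → q* = 161.66667, p* = 37.41667.
At the floor p = 181.5, quantity demanded = (239.5 − 181.5)/1.25 = 46.4.
Sellers' marginal cost at q' = 46.4: 21.25 + 0.1·46.4 = 25.89.
Δq = 161.66667 − 46.4 = 115.26667; wedge = 181.5 − 25.89 = 155.61.
Welfare loss = ½ × 115.26667 × 155.61 = $8968.323 thousand.

$8968.323 thousand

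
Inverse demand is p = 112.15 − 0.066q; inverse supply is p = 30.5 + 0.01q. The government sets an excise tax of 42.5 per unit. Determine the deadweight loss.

11883.22

Competitive equilibrium: 112.15 − 0.066q = 30.5 + 0.01q → q* = 1074.3421, p* = 41.2434.
With the tax, the buyer price exceeds the seller price by 42.5: (112.15 − 0.066q) − (30.5 + 0.01q) = 42.5 → q' = 515.1316.
Δq = 1074.3421 − 515.1316 = 559.2105; the wedge equals the tax, 42.5.
DWL = ½ × 559.2105 × 42.5 = 11883.22.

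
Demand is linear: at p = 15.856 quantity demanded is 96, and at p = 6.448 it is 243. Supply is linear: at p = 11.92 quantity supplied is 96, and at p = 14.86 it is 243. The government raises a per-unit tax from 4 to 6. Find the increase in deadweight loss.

119.05

Demand slope = (6.448 − 15.856)/(243 − 96) = −0.064, so p = 22 − 0.064q.
Supply slope = (14.86 − 11.92)/(243 − 96) = 0.02, so p = 10 + 0.02q.
Competitive equilibrium: 22 − 0.064q = 10 + 0.02q → q* = 142.8571, p* = 12.8571.
For a per-unit tax t: Δq = t/0.084, so DWL = ½·t·(t/0.084) = t²/0.168.
At t = 4: DWL = 95.238. At t = 6: DWL = 214.286.
Increase = 214.286 − 95.238 = 119.05.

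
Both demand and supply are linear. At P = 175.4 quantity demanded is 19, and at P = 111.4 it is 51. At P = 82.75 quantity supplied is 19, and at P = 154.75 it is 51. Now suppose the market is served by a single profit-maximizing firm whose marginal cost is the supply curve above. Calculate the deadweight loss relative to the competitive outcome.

Demand slope = (111.4 − 175.4)/(51 − 19) = −2, so P = 213.4 − 2Q.
Supply slope = (154.75 − 82.75)/(51 − 19) = 2.25, so P = 40 + 2.25Q.
Competitive equilibrium: 213.4 − 2Q = 40 + 2.25Q → Q* = 40.8, P* = 131.8.
Marginal revenue: MR = 213.4 − 4Q. Set MR = MC: 213.4 − 4Q = 40 + 2.25Q → Q_m = 27.744.
Price P_m = 213.4 − 2·27.744 = 157.912; MC(Q_m) = 40 + 2.25·27.744 = 102.424.
Competitive Q* = 40.8, so ΔQ = 13.056; wedge = 157.912 − 102.424 = 55.488.
Welfare loss = ½ × 13.056 × 55.488 = 362.23.

362.23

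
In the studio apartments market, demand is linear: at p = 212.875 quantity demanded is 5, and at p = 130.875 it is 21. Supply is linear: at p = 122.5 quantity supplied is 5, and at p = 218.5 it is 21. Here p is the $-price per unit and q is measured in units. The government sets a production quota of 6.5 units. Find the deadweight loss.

$244.04

Demand slope = (130.875 − 212.875)/(21 − 5) = −5.125, so p = 238.5 − 5.125q.
Supply slope = (218.5 − 122.5)/(21 − 5) = 6, so p = 92.5 + 6q.
Competitive equilibrium: 238.5 − 5.125q = 92.5 + 6q → q* = 13.1236, p* = 171.2416.
At q = 6.5: demand price = 238.5 − 5.125·6.5 = 205.1875; supply price = 92.5 + 6·6.5 = 131.5.
Δq = 13.1236 − 6.5 = 6.6236; wedge = 205.1875 − 131.5 = 73.6875.
The triangle = ½ × 6.6236 × 73.6875 = $244.04.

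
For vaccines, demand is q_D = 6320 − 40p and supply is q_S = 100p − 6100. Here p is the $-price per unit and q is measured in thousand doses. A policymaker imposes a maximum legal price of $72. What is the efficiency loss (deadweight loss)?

$48889.29 thousand

In inverse form: demand p = 158 − 0.025q, supply p = 61 + 0.01q.
Competitive equilibrium: 158 − 0.025q = 61 + 0.01q → q* = 2771.4286, p* = 88.7143.
At the ceiling p = 72, quantity supplied = (72 − 61)/0.01 = 1100.
Willingness to pay at q' = 1100: 158 − 0.025·1100 = 130.5.
Δq = 2771.4286 − 1100 = 1671.4286; wedge = 130.5 − 72 = 58.5.
Deadweight loss = ½ × 1671.4286 × 58.5 = $48889.29 thousand.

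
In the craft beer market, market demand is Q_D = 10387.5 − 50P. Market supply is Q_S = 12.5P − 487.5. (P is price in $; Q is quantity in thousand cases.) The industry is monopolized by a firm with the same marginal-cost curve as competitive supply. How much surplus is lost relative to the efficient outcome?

In inverse form: demand P = 207.75 − 0.02Q, supply P = 39 + 0.08Q.
Competitive equilibrium: 207.75 − 0.02Q = 39 + 0.08Q → Q* = 1687.5, P* = 174.
Marginal revenue: MR = 207.75 − 0.04Q. Set MR = MC: 207.75 − 0.04Q = 39 + 0.08Q → Q_m = 1406.25.
Price P_m = 207.75 − 0.02·1406.25 = 179.625; MC(Q_m) = 39 + 0.08·1406.25 = 151.5.
Competitive Q* = 1687.5, so ΔQ = 281.25; wedge = 179.625 − 151.5 = 28.125.
DWL = ½ × 281.25 × 28.125 = $3955.08 thousand.

$3955.08 thousand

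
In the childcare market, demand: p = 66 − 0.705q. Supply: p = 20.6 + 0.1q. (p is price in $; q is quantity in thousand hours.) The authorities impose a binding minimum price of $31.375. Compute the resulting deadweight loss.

$21.36 thousand

Competitive equilibrium: 66 − 0.705q = 20.6 + 0.1q → q* = 56.3975, p* = 26.2398.
At the floor p = 31.375, quantity demanded = (66 − 31.375)/0.705 = 49.1135.
Sellers' marginal cost at q' = 49.1135: 20.6 + 0.1·49.1135 = 25.5114.
Δq = 56.3975 − 49.1135 = 7.284; wedge = 31.375 − 25.5114 = 5.8636.
Deadweight loss = ½ × 7.284 × 5.8636 = $21.36 thousand.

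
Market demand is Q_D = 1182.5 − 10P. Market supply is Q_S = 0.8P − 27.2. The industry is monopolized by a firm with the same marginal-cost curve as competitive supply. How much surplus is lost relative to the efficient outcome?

In inverse form: demand P = 118.25 − 0.1Q, supply P = 34 + 1.25Q.
Competitive equilibrium: 118.25 − 0.1Q = 34 + 1.25Q → Q* = 62.4074, P* = 112.0093.
Marginal revenue: MR = 118.25 − 0.2Q. Set MR = MC: 118.25 − 0.2Q = 34 + 1.25Q → Q_m = 58.1034.
Price P_m = 118.25 − 0.1·58.1034 = 112.4397; MC(Q_m) = 34 + 1.25·58.1034 = 106.6293.
Competitive Q* = 62.4074, so ΔQ = 4.304; wedge = 112.4397 − 106.6293 = 5.8104.
Welfare loss = ½ × 4.304 × 5.8104 = 12.50.

12.50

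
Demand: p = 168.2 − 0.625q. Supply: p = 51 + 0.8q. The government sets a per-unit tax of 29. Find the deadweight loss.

295.09

Competitive equilibrium: 168.2 − 0.625q = 51 + 0.8q → q* = 82.2456, p* = 116.7965.
With the tax, the buyer price exceeds the seller price by 29: (168.2 − 0.625q) − (51 + 0.8q) = 29 → q' = 61.8947.
Δq = 82.2456 − 61.8947 = 20.3509; the wedge equals the tax, 29.
Welfare loss = ½ × 20.3509 × 29 = 295.09.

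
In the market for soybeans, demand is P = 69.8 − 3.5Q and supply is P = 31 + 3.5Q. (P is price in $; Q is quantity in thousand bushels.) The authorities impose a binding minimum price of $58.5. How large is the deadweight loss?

$18.75 thousand

Competitive equilibrium: 69.8 − 3.5Q = 31 + 3.5Q → Q* = 5.5429, P* = 50.4.
At the floor P = 58.5, quantity demanded = (69.8 − 58.5)/3.5 = 3.2286.
Sellers' marginal cost at Q' = 3.2286: 31 + 3.5·3.2286 = 42.3001.
ΔQ = 5.5429 − 3.2286 = 2.3143; wedge = 58.5 − 42.3001 = 16.1999.
Welfare loss = ½ × 2.3143 × 16.1999 = $18.75 thousand.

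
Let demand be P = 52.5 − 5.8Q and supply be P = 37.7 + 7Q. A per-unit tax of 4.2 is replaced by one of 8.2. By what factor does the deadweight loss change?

3.812

Competitive equilibrium: 52.5 − 5.8Q = 37.7 + 7Q → Q* = 1.1563, P* = 45.7938.
For a per-unit tax t: ΔQ = t/12.8, so DWL = ½·t·(t/12.8) = t²/25.6.
At t = 4.2: DWL = 0.689. At t = 8.2: DWL = 2.627.
Ratio = (8.2/4.2)² = 3.812.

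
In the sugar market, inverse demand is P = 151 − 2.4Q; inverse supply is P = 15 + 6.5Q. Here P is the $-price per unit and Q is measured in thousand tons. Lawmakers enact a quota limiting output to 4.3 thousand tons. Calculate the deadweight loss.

$536.58 thousand

Competitive equilibrium: 151 − 2.4Q = 15 + 6.5Q → Q* = 15.2809, P* = 114.3258.
At Q = 4.3: demand price = 151 − 2.4·4.3 = 140.68; supply price = 15 + 6.5·4.3 = 42.95.
ΔQ = 15.2809 − 4.3 = 10.9809; wedge = 140.68 − 42.95 = 97.73.
The triangle = ½ × 10.9809 × 97.73 = $536.58 thousand.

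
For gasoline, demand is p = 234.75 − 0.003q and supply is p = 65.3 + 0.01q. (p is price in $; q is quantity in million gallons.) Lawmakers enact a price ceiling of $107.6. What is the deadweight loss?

Competitive equilibrium: 234.75 − 0.003q = 65.3 + 0.01q → q* = 13034.6154, p* = 195.6462.
At the ceiling p = 107.6, quantity supplied = (107.6 − 65.3)/0.01 = 4230.
Willingness to pay at q' = 4230: 234.75 − 0.003·4230 = 222.06.
Δq = 13034.6154 − 4230 = 8804.6154; wedge = 222.06 − 107.6 = 114.46.
The triangle = ½ × 8804.6154 × 114.46 = $503888.14 million.

$503888.14 million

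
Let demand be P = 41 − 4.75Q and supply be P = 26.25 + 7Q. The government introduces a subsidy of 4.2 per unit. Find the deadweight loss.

Competitive equilibrium: 41 − 4.75Q = 26.25 + 7Q → Q* = 1.2553, P* = 35.0372.
The subsidy lowers effective supply by 4.2: P = 22.05 + 7Q.
New quantity: 41 − 4.75Q = 22.05 + 7Q → Q' = 1.6128.
Overproduction ΔQ = 1.6128 − 1.2553 = 0.3575; wedge = subsidy = 4.2.
DWL = ½ × 0.3575 × 4.2 = 0.75.

0.75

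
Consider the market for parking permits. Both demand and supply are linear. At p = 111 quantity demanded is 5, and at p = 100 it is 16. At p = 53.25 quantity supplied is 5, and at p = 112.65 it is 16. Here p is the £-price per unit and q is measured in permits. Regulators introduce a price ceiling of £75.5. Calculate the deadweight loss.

Demand slope = (100 − 111)/(16 − 5) = −1, so p = 116 − q.
Supply slope = (112.65 − 53.25)/(16 − 5) = 5.4, so p = 26.25 + 5.4q.
Competitive equilibrium: 116 − q = 26.25 + 5.4q → q* = 14.0234, p* = 101.9766.
At the ceiling p = 75.5, quantity supplied = (75.5 − 26.25)/5.4 = 9.1204.
Willingness to pay at q' = 9.1204: 116 − 1·9.1204 = 106.8796.
Δq = 14.0234 − 9.1204 = 4.903; wedge = 106.8796 − 75.5 = 31.3796.
The triangle = ½ × 4.903 × 31.3796 = £76.93.

£76.93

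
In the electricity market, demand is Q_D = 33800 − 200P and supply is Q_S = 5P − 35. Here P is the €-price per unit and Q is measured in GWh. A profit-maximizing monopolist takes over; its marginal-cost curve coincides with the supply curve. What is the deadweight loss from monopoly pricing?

In inverse form: demand P = 169 − 0.005Q, supply P = 7 + 0.2Q.
Competitive equilibrium: 169 − 0.005Q = 7 + 0.2Q → Q* = 790.2439, P* = 165.0488.
Marginal revenue: MR = 169 − 0.01Q. Set MR = MC: 169 − 0.01Q = 7 + 0.2Q → Q_m = 771.4286.
Price P_m = 169 − 0.005·771.4286 = 165.1429; MC(Q_m) = 7 + 0.2·771.4286 = 161.2857.
Competitive Q* = 790.2439, so ΔQ = 18.8153; wedge = 165.1429 − 161.2857 = 3.8572.
The triangle = ½ × 18.8153 × 3.8572 = €36.29.

€36.29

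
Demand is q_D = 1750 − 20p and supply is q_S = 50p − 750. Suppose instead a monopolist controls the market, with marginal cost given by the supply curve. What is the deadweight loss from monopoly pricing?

6518.17

In inverse form: demand p = 87.5 − 0.05q, supply p = 15 + 0.02q.
Competitive equilibrium: 87.5 − 0.05q = 15 + 0.02q → q* = 1035.71429, p* = 35.71429.
Marginal revenue: MR = 87.5 − 0.1q. Set MR = MC: 87.5 − 0.1q = 15 + 0.02q → q_m = 604.16667.
Price p_m = 87.5 − 0.05·604.16667 = 57.29167; MC(q_m) = 15 + 0.02·604.16667 = 27.08333.
Competitive q* = 1035.71429, so Δq = 431.54762; wedge = 57.29167 − 27.08333 = 30.20834.
Welfare loss = ½ × 431.54762 × 30.20834 = 6518.17.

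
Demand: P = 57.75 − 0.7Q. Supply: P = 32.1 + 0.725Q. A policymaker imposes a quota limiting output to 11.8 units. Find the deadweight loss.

27.39

Competitive equilibrium: 57.75 − 0.7Q = 32.1 + 0.725Q → Q* = 18, P* = 45.15.
At Q = 11.8: demand price = 57.75 − 0.7·11.8 = 49.49; supply price = 32.1 + 0.725·11.8 = 40.655.
ΔQ = 18 − 11.8 = 6.2; wedge = 49.49 − 40.655 = 8.835.
DWL = ½ × 6.2 × 8.835 = 27.39.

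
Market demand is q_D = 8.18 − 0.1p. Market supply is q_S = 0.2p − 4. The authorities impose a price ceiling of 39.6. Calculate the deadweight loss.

0.30

In inverse form: demand p = 81.8 − 10q, supply p = 20 + 5q.
Competitive equilibrium: 81.8 − 10q = 20 + 5q → q* = 4.12, p* = 40.6.
At the ceiling p = 39.6, quantity supplied = (39.6 − 20)/5 = 3.92.
Willingness to pay at q' = 3.92: 81.8 − 10·3.92 = 42.6.
Δq = 4.12 − 3.92 = 0.2; wedge = 42.6 − 39.6 = 3.
DWL = ½ × 0.2 × 3 = 0.30.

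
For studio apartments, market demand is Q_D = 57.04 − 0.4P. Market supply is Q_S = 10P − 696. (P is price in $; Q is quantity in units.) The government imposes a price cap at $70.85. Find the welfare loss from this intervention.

In inverse form: demand P = 142.6 − 2.5Q, supply P = 69.6 + 0.1Q.
Competitive equilibrium: 142.6 − 2.5Q = 69.6 + 0.1Q → Q* = 28.0769, P* = 72.4077.
At the ceiling P = 70.85, quantity supplied = (70.85 − 69.6)/0.1 = 12.5.
Willingness to pay at Q' = 12.5: 142.6 − 2.5·12.5 = 111.35.
ΔQ = 28.0769 − 12.5 = 15.5769; wedge = 111.35 − 70.85 = 40.5.
DWL = ½ × 15.5769 × 40.5 = $315.43.

$315.43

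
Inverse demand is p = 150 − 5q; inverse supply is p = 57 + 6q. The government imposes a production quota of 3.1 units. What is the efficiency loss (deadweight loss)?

Competitive equilibrium: 150 − 5q = 57 + 6q → q* = 8.4545, p* = 107.7273.
At q = 3.1: demand price = 150 − 5·3.1 = 134.5; supply price = 57 + 6·3.1 = 75.6.
Δq = 8.4545 − 3.1 = 5.3545; wedge = 134.5 − 75.6 = 58.9.
Welfare loss = ½ × 5.3545 × 58.9 = 157.69.

157.69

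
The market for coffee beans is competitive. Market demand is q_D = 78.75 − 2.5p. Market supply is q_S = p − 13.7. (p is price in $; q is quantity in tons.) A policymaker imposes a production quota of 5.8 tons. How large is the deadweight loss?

$33.47

In inverse form: demand p = 31.5 − 0.4q, supply p = 13.7 + q.
Competitive equilibrium: 31.5 − 0.4q = 13.7 + q → q* = 12.7143, p* = 26.4143.
At q = 5.8: demand price = 31.5 − 0.4·5.8 = 29.18; supply price = 13.7 + 1·5.8 = 19.5.
Δq = 12.7143 − 5.8 = 6.9143; wedge = 29.18 − 19.5 = 9.68.
DWL = ½ × 6.9143 × 9.68 = $33.47.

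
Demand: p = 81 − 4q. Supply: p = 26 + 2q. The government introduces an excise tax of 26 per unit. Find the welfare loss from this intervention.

56.33

Competitive equilibrium: 81 − 4q = 26 + 2q → q* = 9.1667, p* = 44.3333.
With the tax, the buyer price exceeds the seller price by 26: (81 − 4q) − (26 + 2q) = 26 → q' = 4.8333.
Δq = 9.1667 − 4.8333 = 4.3334; the wedge equals the tax, 26.
The triangle = ½ × 4.3334 × 26 = 56.33.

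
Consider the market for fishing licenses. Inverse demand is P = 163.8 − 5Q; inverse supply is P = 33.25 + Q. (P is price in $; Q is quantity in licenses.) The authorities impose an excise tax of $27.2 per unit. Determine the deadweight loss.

Competitive equilibrium: 163.8 − 5Q = 33.25 + Q → Q* = 21.7583, P* = 55.0083.
With the tax, the buyer price exceeds the seller price by 27.2: (163.8 − 5Q) − (33.25 + Q) = 27.2 → Q' = 17.225.
ΔQ = 21.7583 − 17.225 = 4.5333; the wedge equals the tax, 27.2.
Deadweight loss = ½ × 4.5333 × 27.2 = $61.65.

$61.65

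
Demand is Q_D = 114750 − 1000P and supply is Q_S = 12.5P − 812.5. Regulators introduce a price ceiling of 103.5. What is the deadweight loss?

In inverse form: demand P = 114.75 − 0.001Q, supply P = 65 + 0.08Q.
Competitive equilibrium: 114.75 − 0.001Q = 65 + 0.08Q → Q* = 614.1975, P* = 114.1358.
At the ceiling P = 103.5, quantity supplied = (103.5 − 65)/0.08 = 481.25.
Willingness to pay at Q' = 481.25: 114.75 − 0.001·481.25 = 114.2688.
ΔQ = 614.1975 − 481.25 = 132.9475; wedge = 114.2688 − 103.5 = 10.7688.
Welfare loss = ½ × 132.9475 × 10.7688 = 715.84.

715.84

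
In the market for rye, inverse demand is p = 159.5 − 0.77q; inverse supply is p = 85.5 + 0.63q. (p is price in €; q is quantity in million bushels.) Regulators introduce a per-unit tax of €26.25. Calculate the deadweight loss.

Competitive equilibrium: 159.5 − 0.77q = 85.5 + 0.63q → q* = 52.8571, p* = 118.8.
With the tax, the buyer price exceeds the seller price by 26.25: (159.5 − 0.77q) − (85.5 + 0.63q) = 26.25 → q' = 34.1071.
Δq = 52.8571 − 34.1071 = 18.75; the wedge equals the tax, 26.25.
The triangle = ½ × 18.75 × 26.25 = €246.09 million.

€246.09 million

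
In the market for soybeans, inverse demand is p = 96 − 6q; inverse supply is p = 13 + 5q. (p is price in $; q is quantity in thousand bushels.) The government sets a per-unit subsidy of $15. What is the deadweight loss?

$10.23 thousand

Competitive equilibrium: 96 − 6q = 13 + 5q → q* = 7.5455, p* = 50.7273.
The subsidy lowers effective supply by 15: p = 5q − 2.
New quantity: 96 − 6q = 5q − 2 → q' = 8.9091.
Overproduction Δq = 8.9091 − 7.5455 = 1.3636; wedge = subsidy = 15.
The triangle = ½ × 1.3636 × 15 = $10.23 thousand.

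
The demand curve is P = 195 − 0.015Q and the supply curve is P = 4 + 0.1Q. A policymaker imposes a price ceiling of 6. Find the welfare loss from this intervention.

Competitive equilibrium: 195 − 0.015Q = 4 + 0.1Q → Q* = 1660.86957, P* = 170.08696.
At the ceiling P = 6, quantity supplied = (6 − 4)/0.1 = 20.
Willingness to pay at Q' = 20: 195 − 0.015·20 = 194.7.
ΔQ = 1660.86957 − 20 = 1640.86957; wedge = 194.7 − 6 = 188.7.
The triangle = ½ × 1640.86957 × 188.7 = 154816.04.

154816.04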